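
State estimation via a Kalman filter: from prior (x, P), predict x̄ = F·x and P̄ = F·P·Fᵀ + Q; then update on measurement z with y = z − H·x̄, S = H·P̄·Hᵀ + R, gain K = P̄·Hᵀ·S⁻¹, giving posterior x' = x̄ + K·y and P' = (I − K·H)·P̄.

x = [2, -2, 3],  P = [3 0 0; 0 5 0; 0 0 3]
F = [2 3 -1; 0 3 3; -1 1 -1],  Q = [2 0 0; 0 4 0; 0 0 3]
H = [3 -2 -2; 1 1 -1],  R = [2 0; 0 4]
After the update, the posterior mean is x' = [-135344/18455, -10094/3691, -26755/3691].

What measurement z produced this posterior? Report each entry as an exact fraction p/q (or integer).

x̄ = F·x = [-5, 3, -7]
P̄ = F·P·Fᵀ + Q = [62 36 12; 36 76 6; 12 6 14]
S = H·P̄·Hᵀ + R = [392 38; 38 192]
K = P̄·Hᵀ·S⁻¹ = [3503/18455 7573/18455; -739/3691 2184/3691; -46/3691 86/3691]
x' − x̄ = [-43069/18455, -21167/3691, -918/3691] = K·y
y = (KᵀK)⁻¹·Kᵀ·(x' − x̄) = [5, -8]
z = y + H·x̄ = [5, -8] + [-7, 5] = [-2, -3]

z = [-2, -3]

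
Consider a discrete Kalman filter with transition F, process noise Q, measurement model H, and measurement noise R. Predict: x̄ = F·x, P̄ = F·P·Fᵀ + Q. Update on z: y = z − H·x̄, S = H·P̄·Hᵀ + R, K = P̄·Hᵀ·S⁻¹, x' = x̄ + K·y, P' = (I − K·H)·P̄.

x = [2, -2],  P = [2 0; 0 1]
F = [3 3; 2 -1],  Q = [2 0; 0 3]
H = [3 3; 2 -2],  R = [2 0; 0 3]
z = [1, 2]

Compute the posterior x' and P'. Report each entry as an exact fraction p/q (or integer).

x' = [20938/40231, -5499/40231]
P' = [9519/40231 -5019/40231; -5019/40231 9417/40231]

x̄ = F·x = [0, 6]
P̄ = F·P·Fᵀ + Q = [29 9; 9 12]
y = z − H·x̄ = [-17, 14]
S = H·P̄·Hᵀ + R = [533 102; 102 95]
K = P̄·Hᵀ·S⁻¹ = [6750/40231 9692/40231; 6597/40231 -9624/40231]
x' = x̄ + K·y = [20938/40231, -5499/40231]
P' = (I − K·H)·P̄ = [9519/40231 -5019/40231; -5019/40231 9417/40231]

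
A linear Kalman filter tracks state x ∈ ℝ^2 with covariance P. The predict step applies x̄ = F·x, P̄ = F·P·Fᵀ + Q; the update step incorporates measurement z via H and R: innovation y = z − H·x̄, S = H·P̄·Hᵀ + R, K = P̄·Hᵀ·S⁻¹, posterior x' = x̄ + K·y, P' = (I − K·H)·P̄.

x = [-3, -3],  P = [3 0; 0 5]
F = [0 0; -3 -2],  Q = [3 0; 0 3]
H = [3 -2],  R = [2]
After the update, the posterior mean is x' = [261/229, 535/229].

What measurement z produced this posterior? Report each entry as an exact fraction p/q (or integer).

z = [-1]

x̄ = F·x = [0, 15]
P̄ = F·P·Fᵀ + Q = [3 0; 0 50]
S = H·P̄·Hᵀ + R = [229]
K = P̄·Hᵀ·S⁻¹ = [9/229; -100/229]
x' − x̄ = [261/229, -2900/229] = K·y
y = (KᵀK)⁻¹·Kᵀ·(x' − x̄) = [29]
z = y + H·x̄ = [29] + [-30] = [-1]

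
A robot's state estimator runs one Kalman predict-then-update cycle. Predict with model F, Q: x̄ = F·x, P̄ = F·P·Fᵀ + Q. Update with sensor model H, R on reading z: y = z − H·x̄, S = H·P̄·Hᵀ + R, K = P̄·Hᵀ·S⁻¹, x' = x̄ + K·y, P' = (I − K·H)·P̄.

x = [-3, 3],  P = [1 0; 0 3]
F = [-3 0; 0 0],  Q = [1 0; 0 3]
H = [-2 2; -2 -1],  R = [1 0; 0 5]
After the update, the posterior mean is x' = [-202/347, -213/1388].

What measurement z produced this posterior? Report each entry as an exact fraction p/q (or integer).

z = [1, 3]

x̄ = F·x = [9, 0]
P̄ = F·P·Fᵀ + Q = [10 0; 0 3]
S = H·P̄·Hᵀ + R = [53 34; 34 48]
K = P̄·Hᵀ·S⁻¹ = [-70/347 -95/347; 195/694 -363/1388]
x' − x̄ = [-3325/347, -213/1388] = K·y
y = (KᵀK)⁻¹·Kᵀ·(x' − x̄) = [19, 21]
z = y + H·x̄ = [19, 21] + [-18, -18] = [1, 3]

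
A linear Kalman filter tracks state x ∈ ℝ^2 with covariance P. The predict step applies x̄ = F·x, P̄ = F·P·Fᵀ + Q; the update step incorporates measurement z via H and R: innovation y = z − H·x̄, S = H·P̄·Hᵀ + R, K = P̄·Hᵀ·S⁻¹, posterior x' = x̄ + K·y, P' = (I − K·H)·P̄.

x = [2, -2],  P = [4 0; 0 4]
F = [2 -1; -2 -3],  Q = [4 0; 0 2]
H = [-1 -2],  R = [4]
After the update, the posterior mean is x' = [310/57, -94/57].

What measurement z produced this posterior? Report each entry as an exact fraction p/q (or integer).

x̄ = F·x = [6, 2]
P̄ = F·P·Fᵀ + Q = [24 -4; -4 54]
S = H·P̄·Hᵀ + R = [228]
K = P̄·Hᵀ·S⁻¹ = [-4/57; -26/57]
x' − x̄ = [-32/57, -208/57] = K·y
y = (KᵀK)⁻¹·Kᵀ·(x' − x̄) = [8]
z = y + H·x̄ = [8] + [-10] = [-2]

z = [-2]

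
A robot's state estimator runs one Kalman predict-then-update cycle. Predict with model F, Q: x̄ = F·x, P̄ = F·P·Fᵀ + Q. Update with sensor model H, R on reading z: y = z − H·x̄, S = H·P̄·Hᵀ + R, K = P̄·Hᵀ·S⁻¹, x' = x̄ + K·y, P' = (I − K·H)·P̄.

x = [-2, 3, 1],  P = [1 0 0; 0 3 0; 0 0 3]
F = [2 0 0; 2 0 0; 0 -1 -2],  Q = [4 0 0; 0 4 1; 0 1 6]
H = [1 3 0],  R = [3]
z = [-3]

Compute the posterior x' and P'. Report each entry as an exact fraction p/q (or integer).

x' = [-168/107, -64/107, -496/107]
P' = [456/107 -132/107 -60/107; -132/107 72/107 23/107; -60/107 23/107 2238/107]

x̄ = F·x = [-4, -4, -5]
P̄ = F·P·Fᵀ + Q = [8 4 0; 4 8 1; 0 1 21]
y = z − H·x̄ = [13]
S = H·P̄·Hᵀ + R = [107]
K = P̄·Hᵀ·S⁻¹ = [20/107; 28/107; 3/107]
x' = x̄ + K·y = [-168/107, -64/107, -496/107]
P' = (I − K·H)·P̄ = [456/107 -132/107 -60/107; -132/107 72/107 23/107; -60/107 23/107 2238/107]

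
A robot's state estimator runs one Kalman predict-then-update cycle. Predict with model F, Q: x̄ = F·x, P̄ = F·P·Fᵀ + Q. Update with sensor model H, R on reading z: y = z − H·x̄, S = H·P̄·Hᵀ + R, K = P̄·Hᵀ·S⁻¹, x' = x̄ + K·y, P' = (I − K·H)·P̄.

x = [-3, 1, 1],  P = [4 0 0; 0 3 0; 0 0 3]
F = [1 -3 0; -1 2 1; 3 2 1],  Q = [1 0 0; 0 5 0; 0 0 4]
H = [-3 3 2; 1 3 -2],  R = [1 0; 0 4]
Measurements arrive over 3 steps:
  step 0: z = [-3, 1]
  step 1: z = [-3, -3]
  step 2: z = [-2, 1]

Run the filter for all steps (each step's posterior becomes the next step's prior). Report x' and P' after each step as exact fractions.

step 0: x' = [-2443/5444, -43469/100714, -610031/402856], P' = [15159/2722 2427/1361 30527/5444; 2427/1361 35630/50357 168499/100714; 30527/5444 168499/100714 2399115/402856]
step 1: x' = [5945647588/8427927459, -933838757/1203989637, 5989631152/8427927459], P' = [88450297559/42139637295 4087898603/6019948185 89289686219/42139637295; 4087898603/6019948185 2131031537/6019948185 3404934113/6019948185; 89289686219/42139637295 3404934113/6019948185 103055526134/42139637295]
step 2: x' = [4932825057131383/1840812629566241, 1228992740020390/1840812629566241, 3664164856533186/1840812629566241], P' = [3673852353484118/1840812629566241 1195172546898540/1840812629566241 3691332517448955/1840812629566241; 1195172546898540/1840812629566241 635762834207358/1840812629566241 980904779316487/1840812629566241; 3691332517448955/1840812629566241 980904779316487/1840812629566241 4271243273416926/1840812629566241]

step 0: x̄ = F·x = [-6, 6, -6]
step 0: P̄ = F·P·Fᵀ + Q = [32 -22 -6; -22 24 3; -6 3 55]
step 0: y = z − H·x̄ = [-27, -23]
step 0: S = H·P̄·Hᵀ + R = [1229 -16; -16 328]
step 0: K = P̄·Hᵀ·S⁻¹ = [-194/1361 -403/5444; 5992/50357 14095/100714; 5403/50357 -129311/402856]
step 0: x' = x̄ + K·y = [-2443/5444, -43469/100714, -610031/402856]
step 0: P' = (I − K·H)·P̄ = [15159/2722 2427/1361 30527/5444; 2427/1361 35630/50357 168499/100714; 30527/5444 168499/100714 2399115/402856]
step 1: x̄ = F·x = [170423/201428, -777001/402856, -1500129/402856]
step 1: P̄ = F·P·Fᵀ + Q = [225349/100714 -62401/201428 114311/201428; -62401/201428 3101507/402856 6896227/402856; 114311/201428 6896227/402856 50213163/402856]
step 1: y = z − H·x̄ = [5145231/402856, -2218669/402856]
step 1: S = H·P̄·Hᵀ + R = [319539331/402856 -173065489/402856; -173065489/402856 146861011/402856]
step 1: K = P̄·Hᵀ·S⁻¹ = [-925649576/42139637295 -1070801054/42139637295; 939267028/6019948185 917781247/6019948185; 9745609984/42139637295 -11329437419/42139637295]
step 1: x' = x̄ + K·y = [5945647588/8427927459, -933838757/1203989637, 5989631152/8427927459]
step 1: P' = (I − K·H)·P̄ = [88450297559/42139637295 4087898603/6019948185 89289686219/42139637295; 4087898603/6019948185 2131031537/6019948185 3404934113/6019948185; 89289686219/42139637295 3404934113/6019948185 103055526134/42139637295]
step 2: x̄ = F·x = [25556261485/8427927459, -13029759034/8427927459, 3584277106/2809309153]
step 2: P̄ = F·P·Fᵀ + Q = [93153180359/42139637295 -17091101162/42139637295 -2224464526/14046545765; -17091101162/42139637295 264170515046/42139637295 95250734993/14046545765; -2224464526/14046545765 95250734993/14046545765 700598463837/14046545765]
step 2: y = z − H·x̄ = [25798848001/2809309153, 43466605712/8427927459]
step 2: S = H·P̄·Hᵀ + R = [5160660488528/14046545765 -2086649004453/14046545765; -2086649004453/14046545765 7541548438589/42139637295]
step 2: K = P̄·Hᵀ·S⁻¹ = [-53374384858824/1840812629566241 -30823760179543/1840812629566241; 283580420559428/1840812629566241 285162872721910/1840812629566241; 411203332436448/1840812629566241 -477109922858859/1840812629566241]
step 2: x' = x̄ + K·y = [4932825057131383/1840812629566241, 1228992740020390/1840812629566241, 3664164856533186/1840812629566241]
step 2: P' = (I − K·H)·P̄ = [3673852353484118/1840812629566241 1195172546898540/1840812629566241 3691332517448955/1840812629566241; 1195172546898540/1840812629566241 635762834207358/1840812629566241 980904779316487/1840812629566241; 3691332517448955/1840812629566241 980904779316487/1840812629566241 4271243273416926/1840812629566241]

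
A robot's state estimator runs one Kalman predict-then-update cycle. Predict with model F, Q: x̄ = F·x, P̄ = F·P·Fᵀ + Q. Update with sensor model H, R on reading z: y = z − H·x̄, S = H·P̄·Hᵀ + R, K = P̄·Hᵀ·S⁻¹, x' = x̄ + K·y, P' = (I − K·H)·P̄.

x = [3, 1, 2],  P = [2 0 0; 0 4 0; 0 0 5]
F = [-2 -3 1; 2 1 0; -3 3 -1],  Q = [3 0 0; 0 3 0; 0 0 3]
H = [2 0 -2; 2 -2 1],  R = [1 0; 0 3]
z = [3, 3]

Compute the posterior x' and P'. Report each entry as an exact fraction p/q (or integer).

x' = [35690/30067, -8701/30067, -10002/30067]
P' = [210095/210469 241350/210469 192323/210469; 241350/210469 420935/210469 241120/210469; 192323/210469 241120/210469 227074/210469]

x̄ = F·x = [-7, 7, -8]
P̄ = F·P·Fᵀ + Q = [52 -20 -29; -20 15 0; -29 0 62]
y = z − H·x̄ = [1, 39]
S = H·P̄·Hᵀ + R = [689 222; 222 377]
K = P̄·Hᵀ·S⁻¹ = [35544/210469 43271/210469; 460/210469 -39350/210469; -69502/210469 43160/210469]
x' = x̄ + K·y = [35690/30067, -8701/30067, -10002/30067]
P' = (I − K·H)·P̄ = [210095/210469 241350/210469 192323/210469; 241350/210469 420935/210469 241120/210469; 192323/210469 241120/210469 227074/210469]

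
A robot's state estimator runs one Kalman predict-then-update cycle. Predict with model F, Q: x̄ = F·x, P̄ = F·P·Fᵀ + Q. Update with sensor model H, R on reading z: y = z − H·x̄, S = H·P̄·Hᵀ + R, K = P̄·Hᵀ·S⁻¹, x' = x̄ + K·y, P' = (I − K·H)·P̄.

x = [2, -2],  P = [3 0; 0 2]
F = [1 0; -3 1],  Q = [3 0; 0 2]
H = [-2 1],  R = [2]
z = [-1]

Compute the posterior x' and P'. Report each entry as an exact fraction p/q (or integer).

x' = [-15/31, -205/93]
P' = [39/31 64/31; 64/31 482/93]

x̄ = F·x = [2, -8]
P̄ = F·P·Fᵀ + Q = [6 -9; -9 31]
y = z − H·x̄ = [11]
S = H·P̄·Hᵀ + R = [93]
K = P̄·Hᵀ·S⁻¹ = [-7/31; 49/93]
x' = x̄ + K·y = [-15/31, -205/93]
P' = (I − K·H)·P̄ = [39/31 64/31; 64/31 482/93]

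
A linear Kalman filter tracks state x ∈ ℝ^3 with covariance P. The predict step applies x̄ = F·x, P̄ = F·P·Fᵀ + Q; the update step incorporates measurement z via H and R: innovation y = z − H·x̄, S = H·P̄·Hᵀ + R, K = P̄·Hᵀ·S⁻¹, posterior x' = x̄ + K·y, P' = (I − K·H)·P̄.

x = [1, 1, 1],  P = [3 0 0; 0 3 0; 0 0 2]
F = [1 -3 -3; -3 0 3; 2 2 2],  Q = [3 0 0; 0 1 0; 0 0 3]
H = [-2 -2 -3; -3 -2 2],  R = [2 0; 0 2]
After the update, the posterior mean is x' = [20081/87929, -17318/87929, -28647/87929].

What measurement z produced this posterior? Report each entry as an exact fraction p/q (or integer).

z = [1, -1]

x̄ = F·x = [-5, 0, 6]
P̄ = F·P·Fᵀ + Q = [51 -27 -24; -27 46 -6; -24 -6 35]
S = H·P̄·Hᵀ + R = [129 -122; -122 797]
K = P̄·Hᵀ·S⁻¹ = [1194/87929 -16035/87929; -18746/87929 -5407/87929; -17077/87929 14376/87929]
x' − x̄ = [459726/87929, -17318/87929, -556221/87929] = K·y
y = (KᵀK)⁻¹·Kᵀ·(x' − x̄) = [9, -28]
z = y + H·x̄ = [9, -28] + [-8, 27] = [1, -1]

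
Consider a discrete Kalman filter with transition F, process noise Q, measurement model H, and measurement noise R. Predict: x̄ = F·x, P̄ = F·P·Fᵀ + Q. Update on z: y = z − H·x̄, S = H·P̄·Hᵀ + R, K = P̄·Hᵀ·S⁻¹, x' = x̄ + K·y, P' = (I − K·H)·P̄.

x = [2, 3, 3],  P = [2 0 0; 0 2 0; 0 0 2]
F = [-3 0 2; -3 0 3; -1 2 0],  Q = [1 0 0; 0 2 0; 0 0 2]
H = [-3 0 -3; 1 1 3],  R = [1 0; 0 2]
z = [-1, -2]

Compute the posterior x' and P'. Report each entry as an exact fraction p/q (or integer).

x̄ = F·x = [0, 3, 4]
P̄ = F·P·Fᵀ + Q = [27 30 6; 30 38 6; 6 6 12]
y = z − H·x̄ = [11, -17]
S = H·P̄·Hᵀ + R = [460 -369; -369 307]
K = P̄·Hᵀ·S⁻¹ = [-2718/5059 -2031/5059; -1422/5059 -292/5059; 1134/5059 2154/5059]
x' = x̄ + K·y = [4629/5059, 4499/5059, -3908/5059]
P' = (I − K·H)·P̄ = [19836/5059 32892/5059 -18930/5059; 32892/5059 63778/5059 -32418/5059; -18930/5059 -32418/5059 18552/5059]

x' = [4629/5059, 4499/5059, -3908/5059]
P' = [19836/5059 32892/5059 -18930/5059; 32892/5059 63778/5059 -32418/5059; -18930/5059 -32418/5059 18552/5059]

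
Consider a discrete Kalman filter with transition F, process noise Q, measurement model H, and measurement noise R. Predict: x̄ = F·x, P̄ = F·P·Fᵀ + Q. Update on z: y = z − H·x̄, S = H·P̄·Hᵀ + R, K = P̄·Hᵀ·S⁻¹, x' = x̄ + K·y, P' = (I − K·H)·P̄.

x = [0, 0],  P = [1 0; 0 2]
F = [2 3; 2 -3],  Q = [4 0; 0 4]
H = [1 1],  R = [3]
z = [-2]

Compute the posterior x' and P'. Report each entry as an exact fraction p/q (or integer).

x' = [-8/9, -8/9]
P' = [62/3 -58/3; -58/3 62/3]

x̄ = F·x = [0, 0]
P̄ = F·P·Fᵀ + Q = [26 -14; -14 26]
y = z − H·x̄ = [-2]
S = H·P̄·Hᵀ + R = [27]
K = P̄·Hᵀ·S⁻¹ = [4/9; 4/9]
x' = x̄ + K·y = [-8/9, -8/9]
P' = (I − K·H)·P̄ = [62/3 -58/3; -58/3 62/3]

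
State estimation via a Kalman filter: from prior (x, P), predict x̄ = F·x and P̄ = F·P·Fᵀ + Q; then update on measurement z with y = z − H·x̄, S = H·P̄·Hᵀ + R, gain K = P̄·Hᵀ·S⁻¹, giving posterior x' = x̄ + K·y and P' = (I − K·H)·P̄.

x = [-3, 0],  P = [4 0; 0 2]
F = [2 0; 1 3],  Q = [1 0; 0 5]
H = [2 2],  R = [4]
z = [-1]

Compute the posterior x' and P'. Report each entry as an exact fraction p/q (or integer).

x' = [-307/122, 229/122]
P' = [412/61 -387/61; -387/61 422/61]

x̄ = F·x = [-6, -3]
P̄ = F·P·Fᵀ + Q = [17 8; 8 27]
y = z − H·x̄ = [17]
S = H·P̄·Hᵀ + R = [244]
K = P̄·Hᵀ·S⁻¹ = [25/122; 35/122]
x' = x̄ + K·y = [-307/122, 229/122]
P' = (I − K·H)·P̄ = [412/61 -387/61; -387/61 422/61]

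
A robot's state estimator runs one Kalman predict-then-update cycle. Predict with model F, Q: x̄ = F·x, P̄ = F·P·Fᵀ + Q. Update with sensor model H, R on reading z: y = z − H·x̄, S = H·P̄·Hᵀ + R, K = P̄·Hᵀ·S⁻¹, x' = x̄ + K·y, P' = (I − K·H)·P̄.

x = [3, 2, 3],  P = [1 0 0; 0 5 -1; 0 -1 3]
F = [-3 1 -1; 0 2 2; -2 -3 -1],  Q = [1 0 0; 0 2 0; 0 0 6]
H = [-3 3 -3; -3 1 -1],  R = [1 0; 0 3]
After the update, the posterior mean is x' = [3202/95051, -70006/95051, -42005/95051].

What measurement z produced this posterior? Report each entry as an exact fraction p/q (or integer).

x̄ = F·x = [-10, 10, -15]
P̄ = F·P·Fᵀ + Q = [20 4 -8; 4 26 -28; -8 -28 52]
S = H·P̄·Hᵀ + R = [1171 438; 438 245]
K = P̄·Hᵀ·S⁻¹ = [15144/95051 -45696/95051; 18354/95051 -16518/95051; -28392/95051 29032/95051]
x' − x̄ = [953712/95051, -1020516/95051, 1383760/95051] = K·y
y = (KᵀK)⁻¹·Kᵀ·(x' − x̄) = [-106, -56]
z = y + H·x̄ = [-106, -56] + [105, 55] = [-1, -1]

z = [-1, -1]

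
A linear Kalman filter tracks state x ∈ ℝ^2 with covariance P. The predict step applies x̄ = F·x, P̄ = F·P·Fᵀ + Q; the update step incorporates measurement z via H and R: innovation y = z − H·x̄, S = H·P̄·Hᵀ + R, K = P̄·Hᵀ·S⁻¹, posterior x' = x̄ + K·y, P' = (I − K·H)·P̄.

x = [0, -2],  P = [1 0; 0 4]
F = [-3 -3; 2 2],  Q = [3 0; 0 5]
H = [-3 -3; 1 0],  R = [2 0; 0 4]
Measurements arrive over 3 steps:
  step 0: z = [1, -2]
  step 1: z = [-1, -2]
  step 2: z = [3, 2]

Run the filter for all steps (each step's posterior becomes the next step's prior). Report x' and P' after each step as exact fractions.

step 0: x̄ = F·x = [6, -4]
step 0: P̄ = F·P·Fᵀ + Q = [48 -30; -30 25]
step 0: y = z − H·x̄ = [7, -8]
step 0: S = H·P̄·Hᵀ + R = [119 -54; -54 52]
step 0: K = P̄·Hᵀ·S⁻¹ = [-27/409 699/818; -105/409 -345/409]
step 0: x' = x̄ + K·y = [-531/409, 389/409]
step 0: P' = (I − K·H)·P̄ = [1398/409 -1380/409; -1380/409 1450/409]
step 1: x̄ = F·x = [426/409, -284/409]
step 1: P̄ = F·P·Fᵀ + Q = [2019/409 -528/409; -528/409 2397/409]
step 1: y = z − H·x̄ = [17/409, -1244/409]
step 1: S = H·P̄·Hᵀ + R = [31058/409 -4473/409; -4473/409 3655/409]
step 1: K = P̄·Hᵀ·S⁻¹ = [-17892/228629 104397/228629; -55881/228629 -101415/228629]
step 1: x' = x̄ + K·y = [-80142/228629, 147383/228629]
step 1: P' = (I − K·H)·P̄ = [417588/228629 -405660/228629; -405660/228629 442914/228629]
step 2: x̄ = F·x = [-201723/228629, 134482/228629]
step 2: P̄ = F·P·Fᵀ + Q = [1128525/228629 -295092/228629; -295092/228629 1339873/228629]
step 2: y = z − H·x̄ = [484164/228629, 658981/228629]
step 2: S = H·P̄·Hᵀ + R = [17361184/228629 -2500299/228629; -2500299/228629 2043041/228629]
step 2: K = P̄·Hᵀ·S⁻¹ = [-10001196/127797067 58352331/127797067; -31235799/127797067 -56685465/127797067]
step 2: x' = x̄ + K·y = [34253094/127797067, -154361383/127797067]
step 2: P' = (I − K·H)·P̄ = [233409324/127797067 -226741860/127797067; -226741860/127797067 247565726/127797067]

step 0: x' = [-531/409, 389/409], P' = [1398/409 -1380/409; -1380/409 1450/409]
step 1: x' = [-80142/228629, 147383/228629], P' = [417588/228629 -405660/228629; -405660/228629 442914/228629]
step 2: x' = [34253094/127797067, -154361383/127797067], P' = [233409324/127797067 -226741860/127797067; -226741860/127797067 247565726/127797067]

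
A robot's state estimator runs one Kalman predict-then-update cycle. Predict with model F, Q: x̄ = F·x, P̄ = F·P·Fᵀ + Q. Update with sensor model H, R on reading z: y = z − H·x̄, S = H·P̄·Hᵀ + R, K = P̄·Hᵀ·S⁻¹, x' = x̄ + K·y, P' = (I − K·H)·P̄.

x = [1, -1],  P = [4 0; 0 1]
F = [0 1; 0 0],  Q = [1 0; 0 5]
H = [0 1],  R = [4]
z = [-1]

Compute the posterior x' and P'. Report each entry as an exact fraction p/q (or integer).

x̄ = F·x = [-1, 0]
P̄ = F·P·Fᵀ + Q = [2 0; 0 5]
y = z − H·x̄ = [-1]
S = H·P̄·Hᵀ + R = [9]
K = P̄·Hᵀ·S⁻¹ = [0; 5/9]
x' = x̄ + K·y = [-1, -5/9]
P' = (I − K·H)·P̄ = [2 0; 0 20/9]

x' = [-1, -5/9]
P' = [2 0; 0 20/9]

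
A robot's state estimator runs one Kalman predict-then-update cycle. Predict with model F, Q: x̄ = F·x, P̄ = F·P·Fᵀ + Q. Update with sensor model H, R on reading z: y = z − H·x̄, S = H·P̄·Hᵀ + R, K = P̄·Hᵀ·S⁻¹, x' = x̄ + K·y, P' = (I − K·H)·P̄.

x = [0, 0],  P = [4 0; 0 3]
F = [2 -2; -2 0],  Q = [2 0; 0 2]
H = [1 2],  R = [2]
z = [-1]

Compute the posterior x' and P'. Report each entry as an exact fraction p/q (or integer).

x̄ = F·x = [0, 0]
P̄ = F·P·Fᵀ + Q = [30 -16; -16 18]
y = z − H·x̄ = [-1]
S = H·P̄·Hᵀ + R = [40]
K = P̄·Hᵀ·S⁻¹ = [-1/20; 1/2]
x' = x̄ + K·y = [1/20, -1/2]
P' = (I − K·H)·P̄ = [299/10 -15; -15 8]

x' = [1/20, -1/2]
P' = [299/10 -15; -15 8]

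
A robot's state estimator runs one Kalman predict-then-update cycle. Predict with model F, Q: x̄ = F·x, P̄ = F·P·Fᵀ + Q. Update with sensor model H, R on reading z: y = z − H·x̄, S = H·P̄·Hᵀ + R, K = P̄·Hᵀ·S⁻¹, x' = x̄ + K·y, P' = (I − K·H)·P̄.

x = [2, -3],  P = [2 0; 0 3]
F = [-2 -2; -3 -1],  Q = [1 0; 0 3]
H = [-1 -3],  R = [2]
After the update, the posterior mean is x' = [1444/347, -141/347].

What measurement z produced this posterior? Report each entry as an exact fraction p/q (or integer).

z = [-3]

x̄ = F·x = [2, -3]
P̄ = F·P·Fᵀ + Q = [21 18; 18 24]
S = H·P̄·Hᵀ + R = [347]
K = P̄·Hᵀ·S⁻¹ = [-75/347; -90/347]
x' − x̄ = [750/347, 900/347] = K·y
y = (KᵀK)⁻¹·Kᵀ·(x' − x̄) = [-10]
z = y + H·x̄ = [-10] + [7] = [-3]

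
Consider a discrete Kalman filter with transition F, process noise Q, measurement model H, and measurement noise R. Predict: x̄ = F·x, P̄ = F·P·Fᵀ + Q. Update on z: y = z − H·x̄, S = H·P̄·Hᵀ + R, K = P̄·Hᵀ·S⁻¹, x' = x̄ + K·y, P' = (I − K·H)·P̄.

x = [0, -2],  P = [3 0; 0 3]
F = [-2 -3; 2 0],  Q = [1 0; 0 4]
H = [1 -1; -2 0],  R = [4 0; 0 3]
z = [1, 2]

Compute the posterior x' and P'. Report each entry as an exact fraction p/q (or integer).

x̄ = F·x = [6, 0]
P̄ = F·P·Fᵀ + Q = [40 -12; -12 16]
y = z − H·x̄ = [-5, 14]
S = H·P̄·Hᵀ + R = [84 -104; -104 163]
K = P̄·Hᵀ·S⁻¹ = [39/719 -328/719; -517/719 -224/719]
x' = x̄ + K·y = [-473/719, -551/719]
P' = (I − K·H)·P̄ = [492/719 336/719; 336/719 2404/719]

x' = [-473/719, -551/719]
P' = [492/719 336/719; 336/719 2404/719]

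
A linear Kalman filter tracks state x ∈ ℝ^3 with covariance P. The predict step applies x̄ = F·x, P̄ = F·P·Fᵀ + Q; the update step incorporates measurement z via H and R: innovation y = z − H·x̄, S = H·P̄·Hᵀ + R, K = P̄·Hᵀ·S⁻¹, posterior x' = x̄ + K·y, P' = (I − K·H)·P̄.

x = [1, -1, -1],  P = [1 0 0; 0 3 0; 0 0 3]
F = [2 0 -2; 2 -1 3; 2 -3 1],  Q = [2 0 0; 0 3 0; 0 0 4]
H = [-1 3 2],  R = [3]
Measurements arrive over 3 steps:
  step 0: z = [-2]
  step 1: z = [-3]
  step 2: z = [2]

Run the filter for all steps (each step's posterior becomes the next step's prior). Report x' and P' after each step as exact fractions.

step 0: x' = [1916/431, -507/431, 1292/431], P' = [5710/431 -626/431 3746/431; -626/431 3333/862 -2686/431; 3746/431 -2686/431 6010/431]
step 1: x' = [29097168/6069281, 131005/6069281, 5362095/6069281], P' = [230454266/6069281 60241966/6069281 24668038/6069281; 60241966/6069281 25455587/6069281 -6095467/6069281; 24668038/6069281 -6095467/6069281 22978772/6069281]
step 2: x' = [46078834634/18868161605, 573381520/3773632321, 7608193596/3773632321], P' = [1827999453106/18868161605 100190580618/3773632321 33153160846/3773632321; 100190580618/3773632321 33529344756/3773632321 1234701267/3773632321; 33153160846/3773632321 1234701267/3773632321 15721422680/3773632321]

step 0: x̄ = F·x = [4, 0, 4]
step 0: P̄ = F·P·Fᵀ + Q = [18 -14 -2; -14 37 22; -2 22 38]
step 0: y = z − H·x̄ = [-6]
step 0: S = H·P̄·Hᵀ + R = [862]
step 0: K = P̄·Hᵀ·S⁻¹ = [-32/431; 169/862; 72/431]
step 0: x' = x̄ + K·y = [1916/431, -507/431, 1292/431]
step 0: P' = (I − K·H)·P̄ = [5710/431 -626/431 3746/431; -626/431 3333/862 -2686/431; 3746/431 -2686/431 6010/431]
step 1: x̄ = F·x = [1248/431, 8215/431, 6645/431]
step 1: P̄ = F·P·Fᵀ + Q = [17774/431 -9848/431 -9032/431; -9848/431 286923/862 215411/862; -9032/431 215411/862 168369/862]
step 1: y = z − H·x̄ = [-37980/431]
step 1: S = H·P̄·Hᵀ + R = [6069281/862]
step 1: K = P̄·Hᵀ·S⁻¹ = [-130764/6069281; 1311287/6069281; 1001035/6069281]
step 1: x' = x̄ + K·y = [29097168/6069281, 131005/6069281, 5362095/6069281]
step 1: P' = (I − K·H)·P̄ = [230454266/6069281 60241966/6069281 24668038/6069281; 60241966/6069281 25455587/6069281 -6095467/6069281; 24668038/6069281 -6095467/6069281 22978772/6069281]
step 2: x̄ = F·x = [47470146/6069281, 74149616/6069281, 63163416/6069281]
step 2: P̄ = F·P·Fᵀ + Q = [828526410/6069281 700605642/6069281 428498846/6069281; 700605642/6069281 1263910836/6069281 843483387/6069281; 428498846/6069281 843483387/6069281 610514605/6069281]
step 2: y = z − H·x̄ = [-289166972/6069281]
step 2: S = H·P̄·Hᵀ + R = [18868161605/6069281]
step 2: K = P̄·Hᵀ·S⁻¹ = [2130288208/18868161605; 955618728/3773632321; 664596105/3773632321]
step 2: x' = x̄ + K·y = [46078834634/18868161605, 573381520/3773632321, 7608193596/3773632321]
step 2: P' = (I − K·H)·P̄ = [1827999453106/18868161605 100190580618/3773632321 33153160846/3773632321; 100190580618/3773632321 33529344756/3773632321 1234701267/3773632321; 33153160846/3773632321 1234701267/3773632321 15721422680/3773632321]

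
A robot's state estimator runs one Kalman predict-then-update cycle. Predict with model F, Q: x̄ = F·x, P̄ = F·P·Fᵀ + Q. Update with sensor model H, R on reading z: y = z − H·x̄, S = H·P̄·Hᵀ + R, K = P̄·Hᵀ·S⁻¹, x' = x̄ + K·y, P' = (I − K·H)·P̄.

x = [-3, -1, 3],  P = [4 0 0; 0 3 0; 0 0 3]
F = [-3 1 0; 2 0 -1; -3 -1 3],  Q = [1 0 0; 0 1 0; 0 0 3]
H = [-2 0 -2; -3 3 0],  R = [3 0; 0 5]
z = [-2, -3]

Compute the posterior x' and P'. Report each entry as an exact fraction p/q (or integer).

x' = [-15024/78431, -82095/78431, 113501/78431]
P' = [126036/78431 90876/78431 -136713/78431; 90876/78431 97336/78431 -103503/78431; -136713/78431 -103503/78431 204015/78431]

x̄ = F·x = [8, -9, 19]
P̄ = F·P·Fᵀ + Q = [40 -24 33; -24 20 -33; 33 -33 69]
y = z − H·x̄ = [52, 48]
S = H·P̄·Hᵀ + R = [703 780; 780 977]
K = P̄·Hᵀ·S⁻¹ = [7118/78431 -21096/78431; 8418/78431 3876/78431; -44868/78431 19926/78431]
x' = x̄ + K·y = [-15024/78431, -82095/78431, 113501/78431]
P' = (I − K·H)·P̄ = [126036/78431 90876/78431 -136713/78431; 90876/78431 97336/78431 -103503/78431; -136713/78431 -103503/78431 204015/78431]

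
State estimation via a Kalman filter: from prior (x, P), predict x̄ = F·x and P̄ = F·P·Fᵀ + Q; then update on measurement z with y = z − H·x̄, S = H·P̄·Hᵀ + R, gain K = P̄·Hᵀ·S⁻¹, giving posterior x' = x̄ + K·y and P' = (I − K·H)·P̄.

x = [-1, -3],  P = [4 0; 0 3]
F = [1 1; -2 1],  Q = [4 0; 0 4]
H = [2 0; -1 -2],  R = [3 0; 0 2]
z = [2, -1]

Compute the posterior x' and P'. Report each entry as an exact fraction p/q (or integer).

x' = [2737/3991, 318/3991]
P' = [2802/3991 -1398/3991; -1398/3991 2646/3991]

x̄ = F·x = [-4, -1]
P̄ = F·P·Fᵀ + Q = [11 -5; -5 23]
y = z − H·x̄ = [10, -7]
S = H·P̄·Hᵀ + R = [47 -2; -2 85]
K = P̄·Hᵀ·S⁻¹ = [1868/3991 -3/3991; -932/3991 -1947/3991]
x' = x̄ + K·y = [2737/3991, 318/3991]
P' = (I − K·H)·P̄ = [2802/3991 -1398/3991; -1398/3991 2646/3991]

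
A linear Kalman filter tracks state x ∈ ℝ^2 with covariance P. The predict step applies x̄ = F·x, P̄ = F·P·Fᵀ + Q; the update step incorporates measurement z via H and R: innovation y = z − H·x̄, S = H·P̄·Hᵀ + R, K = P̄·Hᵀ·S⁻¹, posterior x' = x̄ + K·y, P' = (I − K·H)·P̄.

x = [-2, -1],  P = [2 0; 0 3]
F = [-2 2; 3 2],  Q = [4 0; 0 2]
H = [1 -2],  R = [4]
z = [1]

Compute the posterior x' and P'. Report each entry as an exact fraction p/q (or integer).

x' = [-8/13, -40/39]
P' = [264/13 128/13; 128/13 224/39]

x̄ = F·x = [2, -8]
P̄ = F·P·Fᵀ + Q = [24 0; 0 32]
y = z − H·x̄ = [-17]
S = H·P̄·Hᵀ + R = [156]
K = P̄·Hᵀ·S⁻¹ = [2/13; -16/39]
x' = x̄ + K·y = [-8/13, -40/39]
P' = (I − K·H)·P̄ = [264/13 128/13; 128/13 224/39]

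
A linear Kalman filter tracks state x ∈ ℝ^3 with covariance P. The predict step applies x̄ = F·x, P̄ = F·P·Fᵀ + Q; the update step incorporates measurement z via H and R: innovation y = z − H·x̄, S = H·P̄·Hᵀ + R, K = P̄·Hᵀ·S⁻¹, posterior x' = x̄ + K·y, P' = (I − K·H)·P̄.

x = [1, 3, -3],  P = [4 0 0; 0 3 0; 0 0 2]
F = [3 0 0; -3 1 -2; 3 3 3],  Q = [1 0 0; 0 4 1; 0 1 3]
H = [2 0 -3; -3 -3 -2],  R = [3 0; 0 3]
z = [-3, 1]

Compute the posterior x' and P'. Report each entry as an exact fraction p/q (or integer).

x' = [-56383/11681, 651616/105129, -27177/11681]
P' = [266766/11681 -381929/11681 176778/11681; -381929/11681 4970372/105129 -255604/11681; 176778/11681 -255604/11681 120984/11681]

x̄ = F·x = [3, 6, 3]
P̄ = F·P·Fᵀ + Q = [37 -36 36; -36 51 -38; 36 -38 84]
y = z − H·x̄ = [0, 34]
S = H·P̄·Hᵀ + R = [475 336; 336 459]
K = P̄·Hᵀ·S⁻¹ = [1066/11681 -2689/11681; 2954/35043 613/105129; -3132/11681 -1830/11681]
x' = x̄ + K·y = [-56383/11681, 651616/105129, -27177/11681]
P' = (I − K·H)·P̄ = [266766/11681 -381929/11681 176778/11681; -381929/11681 4970372/105129 -255604/11681; 176778/11681 -255604/11681 120984/11681]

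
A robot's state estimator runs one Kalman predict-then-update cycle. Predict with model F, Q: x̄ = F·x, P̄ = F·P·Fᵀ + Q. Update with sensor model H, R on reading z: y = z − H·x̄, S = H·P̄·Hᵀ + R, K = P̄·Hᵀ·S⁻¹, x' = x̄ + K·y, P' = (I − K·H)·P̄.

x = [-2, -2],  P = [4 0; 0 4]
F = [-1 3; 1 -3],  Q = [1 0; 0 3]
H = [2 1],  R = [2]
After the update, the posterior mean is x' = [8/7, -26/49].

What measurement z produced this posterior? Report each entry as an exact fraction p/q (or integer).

x̄ = F·x = [-4, 4]
P̄ = F·P·Fᵀ + Q = [41 -40; -40 43]
S = H·P̄·Hᵀ + R = [49]
K = P̄·Hᵀ·S⁻¹ = [6/7; -37/49]
x' − x̄ = [36/7, -222/49] = K·y
y = (KᵀK)⁻¹·Kᵀ·(x' − x̄) = [6]
z = y + H·x̄ = [6] + [-4] = [2]

z = [2]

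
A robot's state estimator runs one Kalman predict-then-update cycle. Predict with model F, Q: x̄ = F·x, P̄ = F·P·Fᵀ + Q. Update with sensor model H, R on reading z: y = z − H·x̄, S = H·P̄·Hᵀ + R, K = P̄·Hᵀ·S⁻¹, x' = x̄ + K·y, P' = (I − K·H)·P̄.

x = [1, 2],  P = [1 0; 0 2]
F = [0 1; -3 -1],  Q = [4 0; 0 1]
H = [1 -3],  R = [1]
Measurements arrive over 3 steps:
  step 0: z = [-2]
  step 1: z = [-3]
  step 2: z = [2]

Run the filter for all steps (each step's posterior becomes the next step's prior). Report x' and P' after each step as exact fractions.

step 0: x̄ = F·x = [2, -5]
step 0: P̄ = F·P·Fᵀ + Q = [6 -2; -2 12]
step 0: y = z − H·x̄ = [-19]
step 0: S = H·P̄·Hᵀ + R = [127]
step 0: K = P̄·Hᵀ·S⁻¹ = [12/127; -38/127]
step 0: x' = x̄ + K·y = [26/127, 87/127]
step 0: P' = (I − K·H)·P̄ = [618/127 202/127; 202/127 80/127]
step 1: x̄ = F·x = [87/127, -165/127]
step 1: P̄ = F·P·Fᵀ + Q = [588/127 -686/127; -686/127 6981/127]
step 1: y = z − H·x̄ = [-963/127]
step 1: S = H·P̄·Hᵀ + R = [67660/127]
step 1: K = P̄·Hᵀ·S⁻¹ = [1323/33830; -21629/67660]
step 1: x' = x̄ + K·y = [13143/33830, 76101/67660]
step 1: P' = (I − K·H)·P̄ = [64533/16915 42581/33830; 42581/33830 35597/67660]
step 2: x̄ = F·x = [76101/67660, -154959/67660]
step 2: P̄ = F·P·Fᵀ + Q = [306237/67660 -291083/67660; -291083/67660 2937417/67660]
step 2: y = z − H·x̄ = [-202829/33830]
step 2: S = H·P̄·Hᵀ + R = [7139287/16915]
step 2: K = P̄·Hᵀ·S⁻¹ = [589743/14278574; -4551667/14278574]
step 2: x' = x̄ + K·y = [6262044/7139287, -5411963/14278574]
step 2: P' = (I − K·H)·P̄ = [54345759/14278574 8959336/7139287; 8959336/7139287 7490113/14278574]

step 0: x' = [26/127, 87/127], P' = [618/127 202/127; 202/127 80/127]
step 1: x' = [13143/33830, 76101/67660], P' = [64533/16915 42581/33830; 42581/33830 35597/67660]
step 2: x' = [6262044/7139287, -5411963/14278574], P' = [54345759/14278574 8959336/7139287; 8959336/7139287 7490113/14278574]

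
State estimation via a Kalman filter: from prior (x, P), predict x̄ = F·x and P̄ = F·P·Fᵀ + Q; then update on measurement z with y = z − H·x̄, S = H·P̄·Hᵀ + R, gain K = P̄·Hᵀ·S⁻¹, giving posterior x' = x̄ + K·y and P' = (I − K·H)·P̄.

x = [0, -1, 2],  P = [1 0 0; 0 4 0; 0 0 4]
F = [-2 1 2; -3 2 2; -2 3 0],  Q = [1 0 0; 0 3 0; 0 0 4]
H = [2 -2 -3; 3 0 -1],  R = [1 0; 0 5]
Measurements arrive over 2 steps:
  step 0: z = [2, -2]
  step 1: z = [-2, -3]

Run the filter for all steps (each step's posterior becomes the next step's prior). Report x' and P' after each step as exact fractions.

step 0: x' = [-13205/17797, -43336/53391, -33413/53391], P' = [24831/35594 646/17797 8374/17797; 646/17797 127288/53391 -80206/53391; 8374/17797 -80206/53391 74956/53391]
step 1: x' = [-330280685/401855922, -76253560/200927961, 74500148/200927961], P' = [225555011/401855922 -16796396/200927961 90453904/200927961; -16796396/200927961 904600253/401855922 -301689053/200927961; 90453904/200927961 -301689053/200927961 278937442/200927961]

step 0: x̄ = F·x = [3, 2, -3]
step 0: P̄ = F·P·Fᵀ + Q = [25 30 16; 30 44 30; 16 30 44]
step 0: y = z − H·x̄ = [-9, -14]
step 0: S = H·P̄·Hᵀ + R = [601 -14; -14 178]
step 0: K = P̄·Hᵀ·S⁻¹ = [-1583/17797 11549/35594; -10082/53391 17204/53391; -14212/53391 82/53391]
step 0: x' = x̄ + K·y = [-13205/17797, -43336/53391, -33413/53391]
step 0: P' = (I − K·H)·P̄ = [24831/35594 646/17797 8374/17797; 646/17797 127288/53391 -80206/53391; 8374/17797 -80206/53391 74956/53391]
step 1: x̄ = F·x = [-836/1443, -11551/17797, -1302/1369]
step 1: P̄ = F·P·Fᵀ + Q = [73/39 287/481 -46/37; 287/481 225333/35594 9751/1369; -46/37 9751/1369 38074/1369]
step 1: y = z − H·x̄ = [-266558/53391, -39385/17797]
step 1: S = H·P̄·Hᵀ + R = [20274259/53391 2117958/17797; 2117958/17797 1016514/17797]
step 1: K = P̄·Hᵀ·S⁻¹ = [-1357101/22325329 99151445/401855922; -3680654/22325329 50259973/200927961; -5836268/22325329 -1515146/200927961]
step 1: x' = x̄ + K·y = [-330280685/401855922, -76253560/200927961, 74500148/200927961]
step 1: P' = (I − K·H)·P̄ = [225555011/401855922 -16796396/200927961 90453904/200927961; -16796396/200927961 904600253/401855922 -301689053/200927961; 90453904/200927961 -301689053/200927961 278937442/200927961]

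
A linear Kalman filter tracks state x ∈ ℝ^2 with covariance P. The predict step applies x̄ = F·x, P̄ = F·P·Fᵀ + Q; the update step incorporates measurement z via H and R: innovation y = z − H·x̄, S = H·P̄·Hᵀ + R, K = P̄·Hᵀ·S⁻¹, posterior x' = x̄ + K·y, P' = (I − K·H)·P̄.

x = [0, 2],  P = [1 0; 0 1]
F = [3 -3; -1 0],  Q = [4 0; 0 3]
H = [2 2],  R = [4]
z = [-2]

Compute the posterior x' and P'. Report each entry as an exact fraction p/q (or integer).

x̄ = F·x = [-6, 0]
P̄ = F·P·Fᵀ + Q = [22 -3; -3 4]
y = z − H·x̄ = [10]
S = H·P̄·Hᵀ + R = [84]
K = P̄·Hᵀ·S⁻¹ = [19/42; 1/42]
x' = x̄ + K·y = [-31/21, 5/21]
P' = (I − K·H)·P̄ = [101/21 -82/21; -82/21 83/21]

x' = [-31/21, 5/21]
P' = [101/21 -82/21; -82/21 83/21]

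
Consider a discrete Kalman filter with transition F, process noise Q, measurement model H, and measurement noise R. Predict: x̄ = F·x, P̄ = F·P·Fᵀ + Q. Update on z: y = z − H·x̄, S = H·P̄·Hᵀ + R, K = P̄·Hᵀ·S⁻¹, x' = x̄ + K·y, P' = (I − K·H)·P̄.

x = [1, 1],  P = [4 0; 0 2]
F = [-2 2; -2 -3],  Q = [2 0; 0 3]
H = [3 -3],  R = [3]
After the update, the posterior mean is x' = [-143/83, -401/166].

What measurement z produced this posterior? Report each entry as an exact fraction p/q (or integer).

x̄ = F·x = [0, -5]
P̄ = F·P·Fᵀ + Q = [26 4; 4 37]
S = H·P̄·Hᵀ + R = [498]
K = P̄·Hᵀ·S⁻¹ = [11/83; -33/166]
x' − x̄ = [-143/83, 429/166] = K·y
y = (KᵀK)⁻¹·Kᵀ·(x' − x̄) = [-13]
z = y + H·x̄ = [-13] + [15] = [2]

z = [2]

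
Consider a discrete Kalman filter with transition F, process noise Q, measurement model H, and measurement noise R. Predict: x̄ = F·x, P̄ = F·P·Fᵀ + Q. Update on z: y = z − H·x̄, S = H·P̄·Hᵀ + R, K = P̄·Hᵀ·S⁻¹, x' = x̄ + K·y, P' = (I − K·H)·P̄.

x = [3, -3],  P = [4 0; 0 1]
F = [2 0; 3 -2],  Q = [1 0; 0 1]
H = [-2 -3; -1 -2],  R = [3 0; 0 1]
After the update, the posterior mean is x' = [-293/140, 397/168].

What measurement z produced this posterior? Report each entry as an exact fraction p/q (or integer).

z = [-2, -3]

x̄ = F·x = [6, 15]
P̄ = F·P·Fᵀ + Q = [17 24; 24 41]
S = H·P̄·Hᵀ + R = [728 448; 448 278]
K = P̄·Hᵀ·S⁻¹ = [-29/140 1/10; -5/168 -1/3]
x' − x̄ = [-1133/140, -2123/168] = K·y
y = (KᵀK)⁻¹·Kᵀ·(x' − x̄) = [55, 33]
z = y + H·x̄ = [55, 33] + [-57, -36] = [-2, -3]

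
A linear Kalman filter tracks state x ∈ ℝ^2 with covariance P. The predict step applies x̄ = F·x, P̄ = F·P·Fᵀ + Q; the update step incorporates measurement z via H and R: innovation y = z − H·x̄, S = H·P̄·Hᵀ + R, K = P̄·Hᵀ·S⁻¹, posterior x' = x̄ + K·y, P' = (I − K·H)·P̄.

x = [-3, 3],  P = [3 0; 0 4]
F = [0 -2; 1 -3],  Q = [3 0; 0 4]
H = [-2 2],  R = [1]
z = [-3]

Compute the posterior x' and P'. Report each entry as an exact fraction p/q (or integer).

x' = [-84/19, -6]
P' = [983/57 52/3; 52/3 53/3]

x̄ = F·x = [-6, -12]
P̄ = F·P·Fᵀ + Q = [19 24; 24 43]
y = z − H·x̄ = [9]
S = H·P̄·Hᵀ + R = [57]
K = P̄·Hᵀ·S⁻¹ = [10/57; 2/3]
x' = x̄ + K·y = [-84/19, -6]
P' = (I − K·H)·P̄ = [983/57 52/3; 52/3 53/3]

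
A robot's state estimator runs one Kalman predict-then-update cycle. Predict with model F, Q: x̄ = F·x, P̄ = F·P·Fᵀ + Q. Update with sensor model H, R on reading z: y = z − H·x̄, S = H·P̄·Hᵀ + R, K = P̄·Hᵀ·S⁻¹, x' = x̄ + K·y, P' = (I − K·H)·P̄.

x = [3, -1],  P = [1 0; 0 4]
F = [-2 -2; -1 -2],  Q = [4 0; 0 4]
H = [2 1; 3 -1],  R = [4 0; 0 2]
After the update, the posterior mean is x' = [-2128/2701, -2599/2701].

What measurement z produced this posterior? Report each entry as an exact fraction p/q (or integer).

x̄ = F·x = [-4, -1]
P̄ = F·P·Fᵀ + Q = [24 18; 18 21]
S = H·P̄·Hᵀ + R = [193 141; 141 131]
K = P̄·Hᵀ·S⁻¹ = [516/2701 558/2701; 1407/2701 -834/2701]
x' − x̄ = [8676/2701, 102/2701] = K·y
y = (KᵀK)⁻¹·Kᵀ·(x' − x̄) = [6, 10]
z = y + H·x̄ = [6, 10] + [-9, -11] = [-3, -1]

z = [-3, -1]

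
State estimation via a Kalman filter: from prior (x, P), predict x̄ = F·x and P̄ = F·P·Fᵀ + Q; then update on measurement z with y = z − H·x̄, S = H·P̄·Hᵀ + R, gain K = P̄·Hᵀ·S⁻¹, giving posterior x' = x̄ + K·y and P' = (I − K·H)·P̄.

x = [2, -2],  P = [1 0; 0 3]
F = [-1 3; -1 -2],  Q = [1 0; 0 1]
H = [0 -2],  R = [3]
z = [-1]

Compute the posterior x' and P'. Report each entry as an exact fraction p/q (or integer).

x̄ = F·x = [-8, 2]
P̄ = F·P·Fᵀ + Q = [29 -17; -17 14]
y = z − H·x̄ = [3]
S = H·P̄·Hᵀ + R = [59]
K = P̄·Hᵀ·S⁻¹ = [34/59; -28/59]
x' = x̄ + K·y = [-370/59, 34/59]
P' = (I − K·H)·P̄ = [555/59 -51/59; -51/59 42/59]

x' = [-370/59, 34/59]
P' = [555/59 -51/59; -51/59 42/59]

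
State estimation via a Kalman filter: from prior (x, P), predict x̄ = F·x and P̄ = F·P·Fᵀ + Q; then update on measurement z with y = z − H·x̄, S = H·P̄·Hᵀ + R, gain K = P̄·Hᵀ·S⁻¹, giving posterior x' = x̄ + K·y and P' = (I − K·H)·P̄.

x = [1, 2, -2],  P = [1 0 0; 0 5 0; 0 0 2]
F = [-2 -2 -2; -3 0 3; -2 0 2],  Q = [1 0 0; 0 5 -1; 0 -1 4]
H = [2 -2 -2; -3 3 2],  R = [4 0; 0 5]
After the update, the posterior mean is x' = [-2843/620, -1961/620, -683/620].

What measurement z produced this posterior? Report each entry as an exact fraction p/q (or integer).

z = [-2, 1]

x̄ = F·x = [-2, -9, -6]
P̄ = F·P·Fᵀ + Q = [33 -6 -4; -6 32 17; -4 17 16]
S = H·P̄·Hᵀ + R = [544 -736; -736 1014]
K = P̄·Hᵀ·S⁻¹ = [-1199/2480 -147/310; -653/2480 -7/155; -1279/2480 -87/310]
x' − x̄ = [-1603/620, 3619/620, 3037/620] = K·y
y = (KᵀK)⁻¹·Kᵀ·(x' − x̄) = [-28, 34]
z = y + H·x̄ = [-28, 34] + [26, -33] = [-2, 1]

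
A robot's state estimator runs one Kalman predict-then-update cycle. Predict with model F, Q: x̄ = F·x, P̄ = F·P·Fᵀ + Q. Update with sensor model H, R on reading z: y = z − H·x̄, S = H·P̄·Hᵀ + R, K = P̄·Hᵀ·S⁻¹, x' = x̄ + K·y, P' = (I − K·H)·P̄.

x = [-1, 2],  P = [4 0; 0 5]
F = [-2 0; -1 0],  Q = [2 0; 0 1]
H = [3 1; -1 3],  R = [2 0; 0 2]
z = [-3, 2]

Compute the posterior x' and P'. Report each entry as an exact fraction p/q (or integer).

x' = [-395/383, 339/1532]
P' = [74/383 4/383; 4/383 135/766]

x̄ = F·x = [2, 1]
P̄ = F·P·Fᵀ + Q = [18 8; 8 5]
y = z − H·x̄ = [-10, 1]
S = H·P̄·Hᵀ + R = [217 25; 25 17]
K = P̄·Hᵀ·S⁻¹ = [113/383 -31/383; 159/1532 397/1532]
x' = x̄ + K·y = [-395/383, 339/1532]
P' = (I − K·H)·P̄ = [74/383 4/383; 4/383 135/766]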